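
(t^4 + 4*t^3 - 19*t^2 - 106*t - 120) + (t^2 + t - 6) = t^4 + 4*t^3 - 18*t^2 - 105*t - 126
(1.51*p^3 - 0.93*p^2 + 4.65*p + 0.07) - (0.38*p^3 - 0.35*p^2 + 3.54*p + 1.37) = 1.13*p^3 - 0.58*p^2 + 1.11*p - 1.3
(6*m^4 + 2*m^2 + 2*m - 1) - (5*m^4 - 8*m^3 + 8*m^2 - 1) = m^4 + 8*m^3 - 6*m^2 + 2*m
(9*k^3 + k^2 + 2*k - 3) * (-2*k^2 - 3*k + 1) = -18*k^5 - 29*k^4 + 2*k^3 + k^2 + 11*k - 3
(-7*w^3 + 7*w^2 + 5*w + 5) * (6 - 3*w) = 21*w^4 - 63*w^3 + 27*w^2 + 15*w + 30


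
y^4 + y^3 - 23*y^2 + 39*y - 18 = (y - 3)*(y - 1)^2*(y + 6)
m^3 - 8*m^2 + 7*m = m*(m - 7)*(m - 1)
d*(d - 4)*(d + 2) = d^3 - 2*d^2 - 8*d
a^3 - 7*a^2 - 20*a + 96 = (a - 8)*(a - 3)*(a + 4)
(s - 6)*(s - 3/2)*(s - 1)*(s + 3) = s^4 - 11*s^3/2 - 9*s^2 + 81*s/2 - 27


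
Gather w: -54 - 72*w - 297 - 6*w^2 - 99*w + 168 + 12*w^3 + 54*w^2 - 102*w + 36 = 12*w^3 + 48*w^2 - 273*w - 147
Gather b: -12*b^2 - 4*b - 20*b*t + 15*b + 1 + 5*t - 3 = -12*b^2 + b*(11 - 20*t) + 5*t - 2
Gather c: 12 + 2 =14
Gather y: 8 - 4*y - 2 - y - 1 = 5 - 5*y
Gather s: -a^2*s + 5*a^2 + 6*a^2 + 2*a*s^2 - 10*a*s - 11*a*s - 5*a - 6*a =11*a^2 + 2*a*s^2 - 11*a + s*(-a^2 - 21*a)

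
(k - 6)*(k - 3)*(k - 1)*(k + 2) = k^4 - 8*k^3 + 7*k^2 + 36*k - 36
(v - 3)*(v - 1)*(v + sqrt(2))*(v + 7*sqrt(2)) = v^4 - 4*v^3 + 8*sqrt(2)*v^3 - 32*sqrt(2)*v^2 + 17*v^2 - 56*v + 24*sqrt(2)*v + 42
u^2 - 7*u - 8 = (u - 8)*(u + 1)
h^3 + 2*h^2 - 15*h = h*(h - 3)*(h + 5)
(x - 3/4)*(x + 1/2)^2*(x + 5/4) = x^4 + 3*x^3/2 - 3*x^2/16 - 13*x/16 - 15/64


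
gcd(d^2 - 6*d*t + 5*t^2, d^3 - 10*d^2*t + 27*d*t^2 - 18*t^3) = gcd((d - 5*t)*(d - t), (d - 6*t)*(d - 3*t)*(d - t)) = -d + t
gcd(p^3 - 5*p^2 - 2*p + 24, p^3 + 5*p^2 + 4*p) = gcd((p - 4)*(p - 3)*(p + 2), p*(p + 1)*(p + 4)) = 1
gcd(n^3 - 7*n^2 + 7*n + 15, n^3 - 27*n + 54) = n - 3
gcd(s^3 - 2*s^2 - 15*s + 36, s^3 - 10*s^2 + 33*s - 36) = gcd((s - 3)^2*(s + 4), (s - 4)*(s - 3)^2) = s^2 - 6*s + 9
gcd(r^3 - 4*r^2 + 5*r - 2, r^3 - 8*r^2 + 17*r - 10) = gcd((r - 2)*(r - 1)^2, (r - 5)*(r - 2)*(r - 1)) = r^2 - 3*r + 2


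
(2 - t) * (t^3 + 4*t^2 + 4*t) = -t^4 - 2*t^3 + 4*t^2 + 8*t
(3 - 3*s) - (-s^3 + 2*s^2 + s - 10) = s^3 - 2*s^2 - 4*s + 13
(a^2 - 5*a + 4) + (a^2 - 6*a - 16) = 2*a^2 - 11*a - 12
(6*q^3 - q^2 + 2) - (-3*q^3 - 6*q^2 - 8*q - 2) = 9*q^3 + 5*q^2 + 8*q + 4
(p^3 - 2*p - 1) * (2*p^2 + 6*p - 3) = 2*p^5 + 6*p^4 - 7*p^3 - 14*p^2 + 3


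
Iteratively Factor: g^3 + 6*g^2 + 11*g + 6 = (g + 1)*(g^2 + 5*g + 6) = (g + 1)*(g + 3)*(g + 2)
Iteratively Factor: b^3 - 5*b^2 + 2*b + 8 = (b + 1)*(b^2 - 6*b + 8) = (b - 2)*(b + 1)*(b - 4)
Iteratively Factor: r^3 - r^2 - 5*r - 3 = (r + 1)*(r^2 - 2*r - 3) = (r + 1)^2*(r - 3)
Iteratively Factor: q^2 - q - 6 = (q + 2)*(q - 3)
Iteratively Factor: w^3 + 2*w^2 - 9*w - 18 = (w + 2)*(w^2 - 9) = (w - 3)*(w + 2)*(w + 3)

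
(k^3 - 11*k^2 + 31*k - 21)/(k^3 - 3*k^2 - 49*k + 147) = (k - 1)/(k + 7)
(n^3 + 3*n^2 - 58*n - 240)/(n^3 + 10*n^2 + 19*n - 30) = (n - 8)/(n - 1)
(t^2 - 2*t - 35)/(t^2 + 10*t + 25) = (t - 7)/(t + 5)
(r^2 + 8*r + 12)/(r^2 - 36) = (r + 2)/(r - 6)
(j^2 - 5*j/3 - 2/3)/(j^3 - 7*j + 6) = (j + 1/3)/(j^2 + 2*j - 3)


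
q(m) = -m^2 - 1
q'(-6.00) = 12.00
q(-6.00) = -37.00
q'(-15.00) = 30.00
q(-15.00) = -226.00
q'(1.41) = -2.82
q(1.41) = -2.99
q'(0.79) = -1.58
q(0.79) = -1.62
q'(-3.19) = 6.38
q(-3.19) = -11.18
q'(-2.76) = 5.52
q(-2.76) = -8.62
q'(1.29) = -2.58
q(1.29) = -2.66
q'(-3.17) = 6.34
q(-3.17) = -11.05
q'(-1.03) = 2.06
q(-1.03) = -2.06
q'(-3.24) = 6.48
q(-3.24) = -11.50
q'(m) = -2*m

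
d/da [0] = 0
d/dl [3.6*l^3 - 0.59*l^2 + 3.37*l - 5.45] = 10.8*l^2 - 1.18*l + 3.37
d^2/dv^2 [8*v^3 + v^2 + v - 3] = 48*v + 2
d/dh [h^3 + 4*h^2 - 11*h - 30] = 3*h^2 + 8*h - 11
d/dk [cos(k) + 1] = -sin(k)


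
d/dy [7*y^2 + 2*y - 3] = 14*y + 2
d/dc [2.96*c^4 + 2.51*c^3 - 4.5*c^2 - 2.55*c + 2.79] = 11.84*c^3 + 7.53*c^2 - 9.0*c - 2.55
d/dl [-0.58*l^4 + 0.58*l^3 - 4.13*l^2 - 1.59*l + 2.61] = -2.32*l^3 + 1.74*l^2 - 8.26*l - 1.59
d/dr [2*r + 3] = 2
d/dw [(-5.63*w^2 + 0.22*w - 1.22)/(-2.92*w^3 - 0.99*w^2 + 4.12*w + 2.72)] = (-16.4396*w^4 + 1.2848*w^3 - 33.665*w^2 - 33.0428*w + 5.6248)/(8.5264*w^6 + 5.7816*w^5 - 23.0807*w^4 - 24.0424*w^3 + 11.5888*w^2 + 22.4128*w + 7.3984)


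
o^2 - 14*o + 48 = (o - 8)*(o - 6)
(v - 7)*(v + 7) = v^2 - 49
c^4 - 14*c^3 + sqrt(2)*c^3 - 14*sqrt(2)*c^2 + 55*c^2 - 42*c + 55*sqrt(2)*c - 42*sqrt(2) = (c - 7)*(c - 6)*(c - 1)*(c + sqrt(2))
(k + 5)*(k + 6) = k^2 + 11*k + 30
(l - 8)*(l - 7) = l^2 - 15*l + 56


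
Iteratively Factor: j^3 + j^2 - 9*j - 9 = (j - 3)*(j^2 + 4*j + 3) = (j - 3)*(j + 1)*(j + 3)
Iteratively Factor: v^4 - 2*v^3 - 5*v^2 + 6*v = (v - 3)*(v^3 + v^2 - 2*v) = v*(v - 3)*(v^2 + v - 2) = v*(v - 3)*(v + 2)*(v - 1)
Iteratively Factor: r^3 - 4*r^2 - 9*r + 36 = (r - 4)*(r^2 - 9) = (r - 4)*(r + 3)*(r - 3)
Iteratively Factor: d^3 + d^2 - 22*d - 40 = (d + 4)*(d^2 - 3*d - 10) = (d - 5)*(d + 4)*(d + 2)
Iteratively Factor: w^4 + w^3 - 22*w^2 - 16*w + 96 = (w - 2)*(w^3 + 3*w^2 - 16*w - 48) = (w - 2)*(w + 3)*(w^2 - 16) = (w - 4)*(w - 2)*(w + 3)*(w + 4)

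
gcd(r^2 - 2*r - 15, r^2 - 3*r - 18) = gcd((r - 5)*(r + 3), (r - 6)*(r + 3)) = r + 3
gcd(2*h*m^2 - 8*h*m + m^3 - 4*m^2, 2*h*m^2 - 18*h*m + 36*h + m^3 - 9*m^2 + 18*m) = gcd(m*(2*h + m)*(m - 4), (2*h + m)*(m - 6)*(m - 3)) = 2*h + m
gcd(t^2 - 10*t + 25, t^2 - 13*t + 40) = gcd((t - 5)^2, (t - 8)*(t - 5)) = t - 5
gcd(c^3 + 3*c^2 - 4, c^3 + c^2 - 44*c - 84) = c + 2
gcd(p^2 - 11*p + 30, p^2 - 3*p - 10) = p - 5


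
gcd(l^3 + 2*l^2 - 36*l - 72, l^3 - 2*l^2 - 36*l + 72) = l^2 - 36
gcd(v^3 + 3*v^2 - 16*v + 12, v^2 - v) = v - 1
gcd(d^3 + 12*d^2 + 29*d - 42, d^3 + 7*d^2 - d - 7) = d^2 + 6*d - 7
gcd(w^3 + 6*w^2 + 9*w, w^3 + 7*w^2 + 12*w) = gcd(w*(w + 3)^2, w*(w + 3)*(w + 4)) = w^2 + 3*w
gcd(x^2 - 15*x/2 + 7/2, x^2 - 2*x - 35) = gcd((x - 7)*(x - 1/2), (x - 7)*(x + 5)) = x - 7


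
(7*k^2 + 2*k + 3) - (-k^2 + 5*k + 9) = 8*k^2 - 3*k - 6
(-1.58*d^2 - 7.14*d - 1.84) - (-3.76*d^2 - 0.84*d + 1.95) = 2.18*d^2 - 6.3*d - 3.79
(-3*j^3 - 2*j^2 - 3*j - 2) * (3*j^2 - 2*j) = -9*j^5 - 5*j^3 + 4*j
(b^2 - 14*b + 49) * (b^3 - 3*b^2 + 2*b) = b^5 - 17*b^4 + 93*b^3 - 175*b^2 + 98*b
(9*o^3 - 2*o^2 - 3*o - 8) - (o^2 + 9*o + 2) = 9*o^3 - 3*o^2 - 12*o - 10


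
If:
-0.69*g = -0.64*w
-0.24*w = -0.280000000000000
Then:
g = 1.08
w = 1.17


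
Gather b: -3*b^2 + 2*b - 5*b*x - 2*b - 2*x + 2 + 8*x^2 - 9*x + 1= -3*b^2 - 5*b*x + 8*x^2 - 11*x + 3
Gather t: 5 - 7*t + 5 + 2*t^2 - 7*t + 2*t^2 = 4*t^2 - 14*t + 10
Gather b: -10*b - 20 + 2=-10*b - 18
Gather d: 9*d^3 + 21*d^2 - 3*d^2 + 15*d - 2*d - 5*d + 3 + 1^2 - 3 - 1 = 9*d^3 + 18*d^2 + 8*d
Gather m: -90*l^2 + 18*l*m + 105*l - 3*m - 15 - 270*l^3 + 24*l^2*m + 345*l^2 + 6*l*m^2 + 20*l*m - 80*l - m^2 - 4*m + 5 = -270*l^3 + 255*l^2 + 25*l + m^2*(6*l - 1) + m*(24*l^2 + 38*l - 7) - 10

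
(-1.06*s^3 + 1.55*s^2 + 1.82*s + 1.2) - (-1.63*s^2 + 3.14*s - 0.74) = -1.06*s^3 + 3.18*s^2 - 1.32*s + 1.94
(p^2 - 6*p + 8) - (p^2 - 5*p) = 8 - p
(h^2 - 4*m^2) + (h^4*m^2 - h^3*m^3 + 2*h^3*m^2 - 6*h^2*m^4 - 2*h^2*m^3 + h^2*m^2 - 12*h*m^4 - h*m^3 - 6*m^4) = h^4*m^2 - h^3*m^3 + 2*h^3*m^2 - 6*h^2*m^4 - 2*h^2*m^3 + h^2*m^2 + h^2 - 12*h*m^4 - h*m^3 - 6*m^4 - 4*m^2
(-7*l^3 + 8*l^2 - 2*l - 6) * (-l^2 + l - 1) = 7*l^5 - 15*l^4 + 17*l^3 - 4*l^2 - 4*l + 6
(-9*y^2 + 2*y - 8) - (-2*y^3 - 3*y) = 2*y^3 - 9*y^2 + 5*y - 8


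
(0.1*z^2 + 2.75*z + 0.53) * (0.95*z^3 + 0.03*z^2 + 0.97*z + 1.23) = 0.095*z^5 + 2.6155*z^4 + 0.683*z^3 + 2.8064*z^2 + 3.8966*z + 0.6519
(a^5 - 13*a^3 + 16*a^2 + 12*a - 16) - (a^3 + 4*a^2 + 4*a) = a^5 - 14*a^3 + 12*a^2 + 8*a - 16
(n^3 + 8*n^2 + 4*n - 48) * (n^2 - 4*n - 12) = n^5 + 4*n^4 - 40*n^3 - 160*n^2 + 144*n + 576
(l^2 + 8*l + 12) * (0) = 0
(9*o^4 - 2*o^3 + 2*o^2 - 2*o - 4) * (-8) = -72*o^4 + 16*o^3 - 16*o^2 + 16*o + 32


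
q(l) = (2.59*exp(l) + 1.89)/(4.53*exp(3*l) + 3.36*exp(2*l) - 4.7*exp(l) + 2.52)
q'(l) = (2.59*exp(l) + 1.89)*(-13.59*exp(3*l) - 6.72*exp(2*l) + 4.7*exp(l))/(4.53*exp(3*l) + 3.36*exp(2*l) - 4.7*exp(l) + 2.52)^2 + 2.59*exp(l)/(4.53*exp(3*l) + 3.36*exp(2*l) - 4.7*exp(l) + 2.52) = (-23.4654*exp(3*l) - 34.3875*exp(2*l) - 12.7008*exp(l) + 15.4098)*exp(l)/(20.5209*exp(6*l) + 30.4416*exp(5*l) - 31.2924*exp(4*l) - 8.7528*exp(3*l) + 39.0244*exp(2*l) - 23.688*exp(l) + 6.3504)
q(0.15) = 0.56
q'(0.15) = -1.27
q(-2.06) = 1.12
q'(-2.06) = 0.43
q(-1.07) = 1.87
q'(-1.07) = 0.94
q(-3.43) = 0.83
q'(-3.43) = 0.09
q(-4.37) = 0.78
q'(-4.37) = 0.03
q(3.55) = 0.00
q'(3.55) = -0.00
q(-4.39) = 0.78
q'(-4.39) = 0.03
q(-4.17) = 0.79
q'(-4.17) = 0.04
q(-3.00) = 0.88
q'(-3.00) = 0.14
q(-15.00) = 0.75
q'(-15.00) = 0.00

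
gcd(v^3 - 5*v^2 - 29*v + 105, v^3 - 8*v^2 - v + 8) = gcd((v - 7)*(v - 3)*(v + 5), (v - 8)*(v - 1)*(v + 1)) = 1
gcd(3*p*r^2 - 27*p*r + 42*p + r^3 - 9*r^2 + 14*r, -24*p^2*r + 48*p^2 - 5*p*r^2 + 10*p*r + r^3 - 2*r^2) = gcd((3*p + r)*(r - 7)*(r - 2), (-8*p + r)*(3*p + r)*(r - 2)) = 3*p*r - 6*p + r^2 - 2*r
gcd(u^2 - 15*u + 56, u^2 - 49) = u - 7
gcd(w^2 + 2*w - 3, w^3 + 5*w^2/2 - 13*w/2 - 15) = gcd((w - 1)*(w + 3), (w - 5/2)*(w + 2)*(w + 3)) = w + 3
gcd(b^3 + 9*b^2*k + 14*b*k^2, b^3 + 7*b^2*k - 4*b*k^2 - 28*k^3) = b^2 + 9*b*k + 14*k^2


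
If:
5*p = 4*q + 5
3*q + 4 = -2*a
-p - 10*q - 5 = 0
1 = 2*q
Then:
No Solution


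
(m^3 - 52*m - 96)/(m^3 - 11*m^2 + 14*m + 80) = (m + 6)/(m - 5)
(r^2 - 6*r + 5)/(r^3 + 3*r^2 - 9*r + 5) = (r - 5)/(r^2 + 4*r - 5)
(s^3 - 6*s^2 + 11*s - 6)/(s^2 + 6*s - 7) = (s^2 - 5*s + 6)/(s + 7)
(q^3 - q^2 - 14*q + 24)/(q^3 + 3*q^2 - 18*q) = (q^2 + 2*q - 8)/(q*(q + 6))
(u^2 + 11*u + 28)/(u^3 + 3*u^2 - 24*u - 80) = (u + 7)/(u^2 - u - 20)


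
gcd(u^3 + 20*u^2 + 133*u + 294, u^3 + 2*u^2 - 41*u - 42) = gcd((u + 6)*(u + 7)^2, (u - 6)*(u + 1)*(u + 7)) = u + 7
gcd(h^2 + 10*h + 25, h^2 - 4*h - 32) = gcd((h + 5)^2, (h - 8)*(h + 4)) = 1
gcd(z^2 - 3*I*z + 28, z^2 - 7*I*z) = z - 7*I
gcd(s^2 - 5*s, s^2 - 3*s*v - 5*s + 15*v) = s - 5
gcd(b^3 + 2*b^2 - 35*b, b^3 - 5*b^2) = b^2 - 5*b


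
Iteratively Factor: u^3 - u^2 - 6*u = (u)*(u^2 - u - 6) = u*(u + 2)*(u - 3)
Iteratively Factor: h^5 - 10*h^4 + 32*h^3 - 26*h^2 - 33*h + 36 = (h - 3)*(h^4 - 7*h^3 + 11*h^2 + 7*h - 12) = (h - 3)*(h - 1)*(h^3 - 6*h^2 + 5*h + 12) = (h - 4)*(h - 3)*(h - 1)*(h^2 - 2*h - 3) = (h - 4)*(h - 3)^2*(h - 1)*(h + 1)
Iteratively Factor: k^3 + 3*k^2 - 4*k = (k)*(k^2 + 3*k - 4) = k*(k - 1)*(k + 4)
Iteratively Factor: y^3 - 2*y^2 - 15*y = (y - 5)*(y^2 + 3*y) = (y - 5)*(y + 3)*(y)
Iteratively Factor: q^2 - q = (q)*(q - 1)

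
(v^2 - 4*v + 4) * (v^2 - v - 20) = v^4 - 5*v^3 - 12*v^2 + 76*v - 80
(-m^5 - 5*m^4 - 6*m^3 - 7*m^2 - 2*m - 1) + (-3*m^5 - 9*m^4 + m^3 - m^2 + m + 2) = -4*m^5 - 14*m^4 - 5*m^3 - 8*m^2 - m + 1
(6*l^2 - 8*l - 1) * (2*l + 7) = 12*l^3 + 26*l^2 - 58*l - 7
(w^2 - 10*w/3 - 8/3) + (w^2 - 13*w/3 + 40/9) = 2*w^2 - 23*w/3 + 16/9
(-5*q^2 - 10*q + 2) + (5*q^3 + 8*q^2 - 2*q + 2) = 5*q^3 + 3*q^2 - 12*q + 4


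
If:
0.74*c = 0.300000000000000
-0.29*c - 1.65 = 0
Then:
No Solution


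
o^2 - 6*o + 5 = (o - 5)*(o - 1)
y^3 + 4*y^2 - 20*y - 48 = (y - 4)*(y + 2)*(y + 6)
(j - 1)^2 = j^2 - 2*j + 1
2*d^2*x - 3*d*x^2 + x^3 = x*(-2*d + x)*(-d + x)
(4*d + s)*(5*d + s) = 20*d^2 + 9*d*s + s^2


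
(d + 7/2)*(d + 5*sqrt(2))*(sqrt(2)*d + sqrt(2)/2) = sqrt(2)*d^3 + 4*sqrt(2)*d^2 + 10*d^2 + 7*sqrt(2)*d/4 + 40*d + 35/2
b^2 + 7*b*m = b*(b + 7*m)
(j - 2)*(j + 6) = j^2 + 4*j - 12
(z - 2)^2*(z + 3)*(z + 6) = z^4 + 5*z^3 - 14*z^2 - 36*z + 72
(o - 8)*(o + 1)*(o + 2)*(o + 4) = o^4 - o^3 - 42*o^2 - 104*o - 64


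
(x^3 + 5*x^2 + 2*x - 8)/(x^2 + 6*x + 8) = x - 1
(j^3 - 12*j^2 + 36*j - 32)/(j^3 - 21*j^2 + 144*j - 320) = (j^2 - 4*j + 4)/(j^2 - 13*j + 40)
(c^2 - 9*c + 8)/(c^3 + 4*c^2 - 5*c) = (c - 8)/(c*(c + 5))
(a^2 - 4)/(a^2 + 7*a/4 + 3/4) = 4*(a^2 - 4)/(4*a^2 + 7*a + 3)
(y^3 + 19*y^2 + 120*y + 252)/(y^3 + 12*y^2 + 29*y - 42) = (y + 6)/(y - 1)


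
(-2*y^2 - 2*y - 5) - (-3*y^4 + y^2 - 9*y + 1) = 3*y^4 - 3*y^2 + 7*y - 6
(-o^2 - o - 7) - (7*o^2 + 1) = -8*o^2 - o - 8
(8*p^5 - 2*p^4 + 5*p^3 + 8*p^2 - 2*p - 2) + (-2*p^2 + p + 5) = 8*p^5 - 2*p^4 + 5*p^3 + 6*p^2 - p + 3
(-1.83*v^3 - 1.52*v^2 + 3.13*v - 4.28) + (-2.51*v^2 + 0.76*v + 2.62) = -1.83*v^3 - 4.03*v^2 + 3.89*v - 1.66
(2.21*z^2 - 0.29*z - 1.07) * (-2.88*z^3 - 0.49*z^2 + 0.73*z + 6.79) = -6.3648*z^5 - 0.2477*z^4 + 4.837*z^3 + 15.3185*z^2 - 2.7502*z - 7.2653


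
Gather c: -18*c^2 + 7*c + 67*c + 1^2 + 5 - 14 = -18*c^2 + 74*c - 8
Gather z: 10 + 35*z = 35*z + 10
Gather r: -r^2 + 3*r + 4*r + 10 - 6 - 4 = -r^2 + 7*r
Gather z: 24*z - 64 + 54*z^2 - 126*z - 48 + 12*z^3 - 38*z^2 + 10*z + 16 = 12*z^3 + 16*z^2 - 92*z - 96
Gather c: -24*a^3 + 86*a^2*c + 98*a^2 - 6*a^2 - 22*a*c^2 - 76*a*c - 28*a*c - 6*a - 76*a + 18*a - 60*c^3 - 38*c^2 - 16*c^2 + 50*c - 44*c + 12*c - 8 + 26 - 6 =-24*a^3 + 92*a^2 - 64*a - 60*c^3 + c^2*(-22*a - 54) + c*(86*a^2 - 104*a + 18) + 12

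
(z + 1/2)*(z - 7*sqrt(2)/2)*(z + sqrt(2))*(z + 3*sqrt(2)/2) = z^4 - sqrt(2)*z^3 + z^3/2 - 29*z^2/2 - sqrt(2)*z^2/2 - 21*sqrt(2)*z/2 - 29*z/4 - 21*sqrt(2)/4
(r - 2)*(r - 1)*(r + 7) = r^3 + 4*r^2 - 19*r + 14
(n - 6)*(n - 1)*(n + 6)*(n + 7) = n^4 + 6*n^3 - 43*n^2 - 216*n + 252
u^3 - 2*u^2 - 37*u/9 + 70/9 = (u - 7/3)*(u - 5/3)*(u + 2)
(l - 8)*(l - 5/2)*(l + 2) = l^3 - 17*l^2/2 - l + 40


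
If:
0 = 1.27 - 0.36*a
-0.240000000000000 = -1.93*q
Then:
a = 3.53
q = 0.12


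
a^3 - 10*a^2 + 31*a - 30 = (a - 5)*(a - 3)*(a - 2)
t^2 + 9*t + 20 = (t + 4)*(t + 5)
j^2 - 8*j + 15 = (j - 5)*(j - 3)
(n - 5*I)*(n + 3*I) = n^2 - 2*I*n + 15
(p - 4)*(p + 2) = p^2 - 2*p - 8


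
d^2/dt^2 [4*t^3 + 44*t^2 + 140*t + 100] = 24*t + 88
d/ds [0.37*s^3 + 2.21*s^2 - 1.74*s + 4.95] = 1.11*s^2 + 4.42*s - 1.74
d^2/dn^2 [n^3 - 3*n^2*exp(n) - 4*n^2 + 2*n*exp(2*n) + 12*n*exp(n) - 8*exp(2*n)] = -3*n^2*exp(n) + 8*n*exp(2*n) + 6*n - 24*exp(2*n) + 18*exp(n) - 8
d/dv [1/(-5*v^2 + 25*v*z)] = (2*v/5 - z)/(v^2*(v - 5*z)^2)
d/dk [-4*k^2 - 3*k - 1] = -8*k - 3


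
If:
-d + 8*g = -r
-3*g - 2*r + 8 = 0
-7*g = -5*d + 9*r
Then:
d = 20/3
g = 16/39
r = 44/13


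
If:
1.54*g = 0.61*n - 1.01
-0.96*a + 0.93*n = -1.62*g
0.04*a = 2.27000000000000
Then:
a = 56.75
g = 13.34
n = 35.34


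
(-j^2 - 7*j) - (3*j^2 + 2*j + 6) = -4*j^2 - 9*j - 6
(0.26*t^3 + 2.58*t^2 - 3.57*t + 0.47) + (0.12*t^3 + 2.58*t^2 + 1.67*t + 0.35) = 0.38*t^3 + 5.16*t^2 - 1.9*t + 0.82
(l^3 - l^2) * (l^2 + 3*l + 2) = l^5 + 2*l^4 - l^3 - 2*l^2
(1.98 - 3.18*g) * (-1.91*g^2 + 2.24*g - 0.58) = 6.0738*g^3 - 10.905*g^2 + 6.2796*g - 1.1484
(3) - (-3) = 6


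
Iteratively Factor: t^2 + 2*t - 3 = (t - 1)*(t + 3)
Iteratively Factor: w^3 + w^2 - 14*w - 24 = (w - 4)*(w^2 + 5*w + 6) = (w - 4)*(w + 2)*(w + 3)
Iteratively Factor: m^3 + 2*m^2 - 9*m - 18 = (m + 3)*(m^2 - m - 6) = (m + 2)*(m + 3)*(m - 3)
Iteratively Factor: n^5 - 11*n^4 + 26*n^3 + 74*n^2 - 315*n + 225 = (n + 3)*(n^4 - 14*n^3 + 68*n^2 - 130*n + 75) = (n - 1)*(n + 3)*(n^3 - 13*n^2 + 55*n - 75) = (n - 3)*(n - 1)*(n + 3)*(n^2 - 10*n + 25) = (n - 5)*(n - 3)*(n - 1)*(n + 3)*(n - 5)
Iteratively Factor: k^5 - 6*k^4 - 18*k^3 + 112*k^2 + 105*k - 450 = (k + 3)*(k^4 - 9*k^3 + 9*k^2 + 85*k - 150) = (k - 2)*(k + 3)*(k^3 - 7*k^2 - 5*k + 75) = (k - 2)*(k + 3)^2*(k^2 - 10*k + 25) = (k - 5)*(k - 2)*(k + 3)^2*(k - 5)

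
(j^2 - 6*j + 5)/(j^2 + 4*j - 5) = (j - 5)/(j + 5)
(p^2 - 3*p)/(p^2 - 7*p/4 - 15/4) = 4*p/(4*p + 5)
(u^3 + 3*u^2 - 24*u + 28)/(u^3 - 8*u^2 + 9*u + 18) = (u^3 + 3*u^2 - 24*u + 28)/(u^3 - 8*u^2 + 9*u + 18)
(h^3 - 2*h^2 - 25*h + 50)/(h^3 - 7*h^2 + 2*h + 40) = (h^2 + 3*h - 10)/(h^2 - 2*h - 8)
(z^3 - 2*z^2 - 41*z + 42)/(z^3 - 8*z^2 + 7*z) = (z + 6)/z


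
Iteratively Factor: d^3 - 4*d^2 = (d - 4)*(d^2) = d*(d - 4)*(d)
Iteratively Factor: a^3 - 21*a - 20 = (a + 4)*(a^2 - 4*a - 5) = (a - 5)*(a + 4)*(a + 1)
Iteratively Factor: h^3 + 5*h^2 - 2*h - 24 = (h + 4)*(h^2 + h - 6) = (h + 3)*(h + 4)*(h - 2)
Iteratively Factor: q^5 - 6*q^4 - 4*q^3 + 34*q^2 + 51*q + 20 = (q - 4)*(q^4 - 2*q^3 - 12*q^2 - 14*q - 5) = (q - 4)*(q + 1)*(q^3 - 3*q^2 - 9*q - 5) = (q - 5)*(q - 4)*(q + 1)*(q^2 + 2*q + 1) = (q - 5)*(q - 4)*(q + 1)^2*(q + 1)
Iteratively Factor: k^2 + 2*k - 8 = (k + 4)*(k - 2)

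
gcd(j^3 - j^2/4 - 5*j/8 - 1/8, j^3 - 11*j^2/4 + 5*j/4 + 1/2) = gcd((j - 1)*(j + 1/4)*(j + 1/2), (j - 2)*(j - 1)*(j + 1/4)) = j^2 - 3*j/4 - 1/4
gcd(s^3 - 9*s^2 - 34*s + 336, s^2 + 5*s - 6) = s + 6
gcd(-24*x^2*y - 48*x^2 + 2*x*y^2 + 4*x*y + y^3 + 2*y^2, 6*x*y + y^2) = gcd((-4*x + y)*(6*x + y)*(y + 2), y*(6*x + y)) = 6*x + y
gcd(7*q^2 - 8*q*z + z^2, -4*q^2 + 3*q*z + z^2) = -q + z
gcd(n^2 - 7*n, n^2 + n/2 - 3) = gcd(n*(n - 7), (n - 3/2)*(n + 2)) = 1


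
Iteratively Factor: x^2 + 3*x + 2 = (x + 1)*(x + 2)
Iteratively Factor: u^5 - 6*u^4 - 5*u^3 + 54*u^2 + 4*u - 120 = (u - 5)*(u^4 - u^3 - 10*u^2 + 4*u + 24) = (u - 5)*(u + 2)*(u^3 - 3*u^2 - 4*u + 12) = (u - 5)*(u - 2)*(u + 2)*(u^2 - u - 6) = (u - 5)*(u - 3)*(u - 2)*(u + 2)*(u + 2)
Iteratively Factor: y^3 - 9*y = (y + 3)*(y^2 - 3*y) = y*(y + 3)*(y - 3)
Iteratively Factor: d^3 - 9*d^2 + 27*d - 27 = (d - 3)*(d^2 - 6*d + 9) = (d - 3)^2*(d - 3)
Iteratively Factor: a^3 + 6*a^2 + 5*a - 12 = (a - 1)*(a^2 + 7*a + 12) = (a - 1)*(a + 4)*(a + 3)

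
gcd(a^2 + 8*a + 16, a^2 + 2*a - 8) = a + 4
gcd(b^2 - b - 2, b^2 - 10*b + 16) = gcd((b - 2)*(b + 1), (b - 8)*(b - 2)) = b - 2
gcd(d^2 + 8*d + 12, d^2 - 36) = d + 6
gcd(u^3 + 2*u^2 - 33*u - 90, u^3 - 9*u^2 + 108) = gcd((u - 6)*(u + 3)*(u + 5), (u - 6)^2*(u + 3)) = u^2 - 3*u - 18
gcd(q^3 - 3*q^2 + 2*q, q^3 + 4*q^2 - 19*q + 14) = q^2 - 3*q + 2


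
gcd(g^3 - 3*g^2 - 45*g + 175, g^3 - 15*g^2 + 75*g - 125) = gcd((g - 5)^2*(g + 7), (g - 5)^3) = g^2 - 10*g + 25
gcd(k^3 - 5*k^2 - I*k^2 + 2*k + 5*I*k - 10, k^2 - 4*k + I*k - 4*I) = k + I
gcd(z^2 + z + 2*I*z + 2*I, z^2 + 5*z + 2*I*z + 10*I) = z + 2*I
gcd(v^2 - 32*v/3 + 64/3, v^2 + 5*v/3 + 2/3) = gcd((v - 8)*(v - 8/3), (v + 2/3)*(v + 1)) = 1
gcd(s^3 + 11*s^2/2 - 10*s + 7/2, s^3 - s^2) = s - 1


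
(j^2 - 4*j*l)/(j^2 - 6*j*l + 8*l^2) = j/(j - 2*l)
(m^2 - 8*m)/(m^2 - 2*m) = (m - 8)/(m - 2)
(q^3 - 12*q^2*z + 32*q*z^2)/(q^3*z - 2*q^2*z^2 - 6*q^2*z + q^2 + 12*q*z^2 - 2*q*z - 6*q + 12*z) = q*(q^2 - 12*q*z + 32*z^2)/(q^3*z - 2*q^2*z^2 - 6*q^2*z + q^2 + 12*q*z^2 - 2*q*z - 6*q + 12*z)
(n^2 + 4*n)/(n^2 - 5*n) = (n + 4)/(n - 5)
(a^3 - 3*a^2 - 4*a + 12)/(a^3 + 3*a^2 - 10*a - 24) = (a - 2)/(a + 4)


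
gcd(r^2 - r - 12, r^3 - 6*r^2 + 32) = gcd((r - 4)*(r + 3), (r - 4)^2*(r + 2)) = r - 4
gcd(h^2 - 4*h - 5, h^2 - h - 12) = 1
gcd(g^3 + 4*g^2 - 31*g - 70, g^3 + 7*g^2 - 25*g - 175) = g^2 + 2*g - 35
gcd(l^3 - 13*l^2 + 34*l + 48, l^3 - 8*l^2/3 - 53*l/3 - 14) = l^2 - 5*l - 6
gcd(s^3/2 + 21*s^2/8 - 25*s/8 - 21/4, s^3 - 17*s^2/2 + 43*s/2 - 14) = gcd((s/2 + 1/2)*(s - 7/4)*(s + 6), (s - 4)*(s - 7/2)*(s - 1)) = 1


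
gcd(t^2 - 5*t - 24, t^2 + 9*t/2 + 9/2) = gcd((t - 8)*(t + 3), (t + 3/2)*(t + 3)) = t + 3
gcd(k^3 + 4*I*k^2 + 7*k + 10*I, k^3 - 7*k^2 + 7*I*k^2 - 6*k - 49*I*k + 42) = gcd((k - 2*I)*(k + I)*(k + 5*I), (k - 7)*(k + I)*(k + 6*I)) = k + I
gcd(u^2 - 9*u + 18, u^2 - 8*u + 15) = u - 3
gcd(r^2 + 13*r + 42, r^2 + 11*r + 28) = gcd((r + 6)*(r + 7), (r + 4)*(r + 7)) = r + 7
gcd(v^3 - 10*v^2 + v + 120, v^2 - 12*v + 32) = v - 8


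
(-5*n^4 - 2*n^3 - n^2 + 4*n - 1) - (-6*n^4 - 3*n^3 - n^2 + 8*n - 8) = n^4 + n^3 - 4*n + 7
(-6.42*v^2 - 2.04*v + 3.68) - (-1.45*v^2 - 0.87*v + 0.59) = -4.97*v^2 - 1.17*v + 3.09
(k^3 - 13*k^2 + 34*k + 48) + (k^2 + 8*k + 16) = k^3 - 12*k^2 + 42*k + 64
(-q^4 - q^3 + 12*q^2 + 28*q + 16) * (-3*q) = 3*q^5 + 3*q^4 - 36*q^3 - 84*q^2 - 48*q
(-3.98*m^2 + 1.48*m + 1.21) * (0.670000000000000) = -2.6666*m^2 + 0.9916*m + 0.8107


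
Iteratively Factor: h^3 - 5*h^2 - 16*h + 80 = (h - 5)*(h^2 - 16) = (h - 5)*(h + 4)*(h - 4)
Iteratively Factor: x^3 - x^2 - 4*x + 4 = (x - 2)*(x^2 + x - 2) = (x - 2)*(x - 1)*(x + 2)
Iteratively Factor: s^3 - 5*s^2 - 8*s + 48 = (s + 3)*(s^2 - 8*s + 16) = (s - 4)*(s + 3)*(s - 4)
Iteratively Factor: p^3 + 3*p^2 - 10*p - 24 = (p - 3)*(p^2 + 6*p + 8) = (p - 3)*(p + 4)*(p + 2)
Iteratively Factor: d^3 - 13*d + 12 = (d + 4)*(d^2 - 4*d + 3) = (d - 3)*(d + 4)*(d - 1)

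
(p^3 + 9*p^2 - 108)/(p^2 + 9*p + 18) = (p^2 + 3*p - 18)/(p + 3)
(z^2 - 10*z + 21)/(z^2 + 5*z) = (z^2 - 10*z + 21)/(z*(z + 5))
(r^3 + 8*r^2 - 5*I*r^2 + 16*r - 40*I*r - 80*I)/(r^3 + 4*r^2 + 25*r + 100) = (r + 4)/(r + 5*I)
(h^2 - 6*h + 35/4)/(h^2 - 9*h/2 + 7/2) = (h - 5/2)/(h - 1)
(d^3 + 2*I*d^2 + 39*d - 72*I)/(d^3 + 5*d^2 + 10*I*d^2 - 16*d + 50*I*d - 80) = (d^2 - 6*I*d - 9)/(d^2 + d*(5 + 2*I) + 10*I)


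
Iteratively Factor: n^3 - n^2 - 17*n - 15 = (n - 5)*(n^2 + 4*n + 3) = (n - 5)*(n + 3)*(n + 1)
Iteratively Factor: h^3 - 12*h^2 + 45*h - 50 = (h - 5)*(h^2 - 7*h + 10) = (h - 5)*(h - 2)*(h - 5)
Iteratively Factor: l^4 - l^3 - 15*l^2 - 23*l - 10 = (l + 1)*(l^3 - 2*l^2 - 13*l - 10) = (l - 5)*(l + 1)*(l^2 + 3*l + 2) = (l - 5)*(l + 1)^2*(l + 2)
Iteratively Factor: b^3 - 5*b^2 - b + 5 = (b - 5)*(b^2 - 1) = (b - 5)*(b - 1)*(b + 1)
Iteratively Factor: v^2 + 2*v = (v)*(v + 2)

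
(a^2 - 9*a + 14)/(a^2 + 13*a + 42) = (a^2 - 9*a + 14)/(a^2 + 13*a + 42)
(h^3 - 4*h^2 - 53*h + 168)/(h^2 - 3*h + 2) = (h^3 - 4*h^2 - 53*h + 168)/(h^2 - 3*h + 2)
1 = 1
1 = 1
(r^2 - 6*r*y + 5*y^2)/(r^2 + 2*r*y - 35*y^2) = (r - y)/(r + 7*y)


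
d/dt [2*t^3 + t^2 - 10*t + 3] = 6*t^2 + 2*t - 10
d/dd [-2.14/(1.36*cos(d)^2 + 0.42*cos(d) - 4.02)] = -(5.8208*cos(d) + 0.8988)*sin(d)/(1.36*cos(d)^2 + 0.42*cos(d) - 4.02)^2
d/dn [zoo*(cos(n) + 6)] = zoo*sin(n)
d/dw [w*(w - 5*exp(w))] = -w*(5*exp(w) - 1) + w - 5*exp(w)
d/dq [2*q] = 2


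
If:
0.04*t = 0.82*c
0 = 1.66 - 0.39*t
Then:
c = 0.21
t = 4.26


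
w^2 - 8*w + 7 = (w - 7)*(w - 1)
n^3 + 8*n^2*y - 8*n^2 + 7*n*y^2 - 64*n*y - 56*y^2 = (n - 8)*(n + y)*(n + 7*y)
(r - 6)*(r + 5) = r^2 - r - 30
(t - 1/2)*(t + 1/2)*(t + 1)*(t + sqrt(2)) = t^4 + t^3 + sqrt(2)*t^3 - t^2/4 + sqrt(2)*t^2 - sqrt(2)*t/4 - t/4 - sqrt(2)/4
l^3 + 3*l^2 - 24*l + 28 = (l - 2)^2*(l + 7)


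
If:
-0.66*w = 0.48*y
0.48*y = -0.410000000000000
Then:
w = 0.62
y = -0.85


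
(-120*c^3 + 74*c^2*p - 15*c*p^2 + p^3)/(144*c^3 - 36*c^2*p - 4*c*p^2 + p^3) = (-5*c + p)/(6*c + p)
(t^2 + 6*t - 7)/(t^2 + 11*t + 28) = (t - 1)/(t + 4)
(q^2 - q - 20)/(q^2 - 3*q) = (q^2 - q - 20)/(q*(q - 3))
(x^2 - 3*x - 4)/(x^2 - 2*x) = (x^2 - 3*x - 4)/(x*(x - 2))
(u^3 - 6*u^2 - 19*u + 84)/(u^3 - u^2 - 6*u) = (u^2 - 3*u - 28)/(u*(u + 2))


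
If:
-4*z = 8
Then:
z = -2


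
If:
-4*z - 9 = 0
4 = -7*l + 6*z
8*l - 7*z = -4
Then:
No Solution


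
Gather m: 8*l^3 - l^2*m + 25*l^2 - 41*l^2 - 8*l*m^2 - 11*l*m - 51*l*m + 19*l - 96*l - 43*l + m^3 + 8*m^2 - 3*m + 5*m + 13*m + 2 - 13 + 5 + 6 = 8*l^3 - 16*l^2 - 120*l + m^3 + m^2*(8 - 8*l) + m*(-l^2 - 62*l + 15)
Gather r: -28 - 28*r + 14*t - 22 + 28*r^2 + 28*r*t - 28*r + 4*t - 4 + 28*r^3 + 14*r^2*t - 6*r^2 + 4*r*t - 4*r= 28*r^3 + r^2*(14*t + 22) + r*(32*t - 60) + 18*t - 54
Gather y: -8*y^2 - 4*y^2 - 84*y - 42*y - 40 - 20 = -12*y^2 - 126*y - 60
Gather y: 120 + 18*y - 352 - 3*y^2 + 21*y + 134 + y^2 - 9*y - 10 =-2*y^2 + 30*y - 108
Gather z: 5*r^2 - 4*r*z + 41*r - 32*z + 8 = 5*r^2 + 41*r + z*(-4*r - 32) + 8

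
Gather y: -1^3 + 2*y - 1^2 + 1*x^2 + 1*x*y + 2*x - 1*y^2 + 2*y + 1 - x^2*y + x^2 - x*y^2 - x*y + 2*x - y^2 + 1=2*x^2 + 4*x + y^2*(-x - 2) + y*(4 - x^2)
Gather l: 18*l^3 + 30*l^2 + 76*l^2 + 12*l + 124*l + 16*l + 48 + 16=18*l^3 + 106*l^2 + 152*l + 64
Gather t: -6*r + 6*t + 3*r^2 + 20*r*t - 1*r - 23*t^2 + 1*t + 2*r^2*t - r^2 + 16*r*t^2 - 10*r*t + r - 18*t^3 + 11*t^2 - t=2*r^2 - 6*r - 18*t^3 + t^2*(16*r - 12) + t*(2*r^2 + 10*r + 6)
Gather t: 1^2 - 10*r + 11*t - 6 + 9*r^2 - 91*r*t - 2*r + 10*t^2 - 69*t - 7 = 9*r^2 - 12*r + 10*t^2 + t*(-91*r - 58) - 12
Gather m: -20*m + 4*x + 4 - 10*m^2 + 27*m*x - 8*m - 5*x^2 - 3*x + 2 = -10*m^2 + m*(27*x - 28) - 5*x^2 + x + 6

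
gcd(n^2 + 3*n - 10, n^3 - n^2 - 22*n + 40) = n^2 + 3*n - 10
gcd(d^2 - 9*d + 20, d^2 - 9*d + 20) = d^2 - 9*d + 20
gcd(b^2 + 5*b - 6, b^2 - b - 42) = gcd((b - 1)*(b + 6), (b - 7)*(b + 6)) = b + 6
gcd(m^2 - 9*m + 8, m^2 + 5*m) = 1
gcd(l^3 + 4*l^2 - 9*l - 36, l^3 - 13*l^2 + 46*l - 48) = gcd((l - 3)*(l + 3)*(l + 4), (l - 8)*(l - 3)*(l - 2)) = l - 3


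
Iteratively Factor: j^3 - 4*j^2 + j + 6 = (j + 1)*(j^2 - 5*j + 6) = (j - 3)*(j + 1)*(j - 2)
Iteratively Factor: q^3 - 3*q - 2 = (q - 2)*(q^2 + 2*q + 1) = (q - 2)*(q + 1)*(q + 1)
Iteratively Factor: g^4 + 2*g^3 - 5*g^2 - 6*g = (g - 2)*(g^3 + 4*g^2 + 3*g) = g*(g - 2)*(g^2 + 4*g + 3) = g*(g - 2)*(g + 1)*(g + 3)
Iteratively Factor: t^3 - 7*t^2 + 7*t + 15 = (t - 5)*(t^2 - 2*t - 3) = (t - 5)*(t + 1)*(t - 3)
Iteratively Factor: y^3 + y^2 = (y)*(y^2 + y) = y*(y + 1)*(y)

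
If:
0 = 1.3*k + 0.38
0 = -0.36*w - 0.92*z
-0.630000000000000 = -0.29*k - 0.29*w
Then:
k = -0.29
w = 2.46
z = -0.96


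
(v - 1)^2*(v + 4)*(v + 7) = v^4 + 9*v^3 + 7*v^2 - 45*v + 28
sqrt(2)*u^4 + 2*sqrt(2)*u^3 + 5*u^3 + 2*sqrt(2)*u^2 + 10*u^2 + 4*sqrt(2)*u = u*(u + 2)*(u + 2*sqrt(2))*(sqrt(2)*u + 1)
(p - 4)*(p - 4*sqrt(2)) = p^2 - 4*sqrt(2)*p - 4*p + 16*sqrt(2)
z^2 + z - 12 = (z - 3)*(z + 4)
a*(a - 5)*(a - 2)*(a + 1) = a^4 - 6*a^3 + 3*a^2 + 10*a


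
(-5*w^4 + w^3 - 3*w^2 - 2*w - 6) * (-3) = 15*w^4 - 3*w^3 + 9*w^2 + 6*w + 18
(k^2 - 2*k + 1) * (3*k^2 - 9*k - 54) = 3*k^4 - 15*k^3 - 33*k^2 + 99*k - 54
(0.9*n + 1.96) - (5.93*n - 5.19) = 7.15 - 5.03*n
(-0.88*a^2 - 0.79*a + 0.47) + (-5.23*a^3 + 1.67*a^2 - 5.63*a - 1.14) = -5.23*a^3 + 0.79*a^2 - 6.42*a - 0.67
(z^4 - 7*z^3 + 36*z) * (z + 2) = z^5 - 5*z^4 - 14*z^3 + 36*z^2 + 72*z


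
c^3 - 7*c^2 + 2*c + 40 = (c - 5)*(c - 4)*(c + 2)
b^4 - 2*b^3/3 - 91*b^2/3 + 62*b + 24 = (b - 4)*(b - 3)*(b + 1/3)*(b + 6)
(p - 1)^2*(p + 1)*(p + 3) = p^4 + 2*p^3 - 4*p^2 - 2*p + 3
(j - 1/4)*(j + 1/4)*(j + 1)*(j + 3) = j^4 + 4*j^3 + 47*j^2/16 - j/4 - 3/16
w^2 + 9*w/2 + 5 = (w + 2)*(w + 5/2)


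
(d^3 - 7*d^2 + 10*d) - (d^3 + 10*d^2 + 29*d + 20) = -17*d^2 - 19*d - 20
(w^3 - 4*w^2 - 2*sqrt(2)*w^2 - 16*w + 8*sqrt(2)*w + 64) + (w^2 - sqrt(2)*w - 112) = w^3 - 3*w^2 - 2*sqrt(2)*w^2 - 16*w + 7*sqrt(2)*w - 48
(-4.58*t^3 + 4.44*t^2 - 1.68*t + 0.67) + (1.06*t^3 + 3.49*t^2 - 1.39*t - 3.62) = -3.52*t^3 + 7.93*t^2 - 3.07*t - 2.95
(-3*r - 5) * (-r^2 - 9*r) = 3*r^3 + 32*r^2 + 45*r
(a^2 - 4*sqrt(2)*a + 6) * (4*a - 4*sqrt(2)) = 4*a^3 - 20*sqrt(2)*a^2 + 56*a - 24*sqrt(2)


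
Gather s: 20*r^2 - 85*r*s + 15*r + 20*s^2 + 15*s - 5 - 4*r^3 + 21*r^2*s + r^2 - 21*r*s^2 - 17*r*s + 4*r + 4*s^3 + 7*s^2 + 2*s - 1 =-4*r^3 + 21*r^2 + 19*r + 4*s^3 + s^2*(27 - 21*r) + s*(21*r^2 - 102*r + 17) - 6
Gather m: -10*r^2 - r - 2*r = -10*r^2 - 3*r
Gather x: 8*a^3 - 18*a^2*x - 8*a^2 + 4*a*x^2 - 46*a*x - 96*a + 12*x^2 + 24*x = 8*a^3 - 8*a^2 - 96*a + x^2*(4*a + 12) + x*(-18*a^2 - 46*a + 24)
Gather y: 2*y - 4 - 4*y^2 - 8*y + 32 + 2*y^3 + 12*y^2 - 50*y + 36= 2*y^3 + 8*y^2 - 56*y + 64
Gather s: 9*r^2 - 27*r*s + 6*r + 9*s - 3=9*r^2 + 6*r + s*(9 - 27*r) - 3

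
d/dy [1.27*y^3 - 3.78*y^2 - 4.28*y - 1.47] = 3.81*y^2 - 7.56*y - 4.28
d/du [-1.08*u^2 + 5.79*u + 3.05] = 5.79 - 2.16*u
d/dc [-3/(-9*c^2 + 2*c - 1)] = 6*(1 - 9*c)/(9*c^2 - 2*c + 1)^2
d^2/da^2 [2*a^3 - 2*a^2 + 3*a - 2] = 12*a - 4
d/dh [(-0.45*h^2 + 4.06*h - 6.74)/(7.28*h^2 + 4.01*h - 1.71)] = (-31.3613*h^2 + 99.6734*h + 20.0848)/(52.9984*h^4 + 58.3856*h^3 - 8.8175*h^2 - 13.7142*h + 2.9241)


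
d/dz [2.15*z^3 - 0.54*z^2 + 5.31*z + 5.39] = 6.45*z^2 - 1.08*z + 5.31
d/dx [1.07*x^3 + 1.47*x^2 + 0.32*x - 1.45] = 3.21*x^2 + 2.94*x + 0.32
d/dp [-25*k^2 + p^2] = 2*p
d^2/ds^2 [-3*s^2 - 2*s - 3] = -6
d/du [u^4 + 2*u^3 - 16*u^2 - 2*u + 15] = 4*u^3 + 6*u^2 - 32*u - 2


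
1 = 1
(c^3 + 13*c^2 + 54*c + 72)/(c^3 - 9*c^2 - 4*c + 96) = (c^2 + 10*c + 24)/(c^2 - 12*c + 32)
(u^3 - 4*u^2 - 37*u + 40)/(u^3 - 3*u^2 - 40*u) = (u - 1)/u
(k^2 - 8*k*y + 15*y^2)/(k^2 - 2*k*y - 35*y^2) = (-k^2 + 8*k*y - 15*y^2)/(-k^2 + 2*k*y + 35*y^2)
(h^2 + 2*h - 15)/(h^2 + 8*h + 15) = (h - 3)/(h + 3)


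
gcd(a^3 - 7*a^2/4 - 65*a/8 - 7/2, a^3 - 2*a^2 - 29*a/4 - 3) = a^2 - 7*a/2 - 2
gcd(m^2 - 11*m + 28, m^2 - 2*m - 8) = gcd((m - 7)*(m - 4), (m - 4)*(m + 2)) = m - 4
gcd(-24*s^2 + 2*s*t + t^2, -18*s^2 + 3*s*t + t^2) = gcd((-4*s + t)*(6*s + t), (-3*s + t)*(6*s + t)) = 6*s + t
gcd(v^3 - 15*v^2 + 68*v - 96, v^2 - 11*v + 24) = v^2 - 11*v + 24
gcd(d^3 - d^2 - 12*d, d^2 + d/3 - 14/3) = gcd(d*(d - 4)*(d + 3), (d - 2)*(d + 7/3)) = 1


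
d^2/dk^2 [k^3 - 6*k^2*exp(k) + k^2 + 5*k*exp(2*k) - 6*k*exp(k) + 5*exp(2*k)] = -6*k^2*exp(k) + 20*k*exp(2*k) - 30*k*exp(k) + 6*k + 40*exp(2*k) - 24*exp(k) + 2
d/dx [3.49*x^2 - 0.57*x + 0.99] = 6.98*x - 0.57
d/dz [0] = 0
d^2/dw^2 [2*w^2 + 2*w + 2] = 4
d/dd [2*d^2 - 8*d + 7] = 4*d - 8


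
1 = 1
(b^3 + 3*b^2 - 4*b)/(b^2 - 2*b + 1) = b*(b + 4)/(b - 1)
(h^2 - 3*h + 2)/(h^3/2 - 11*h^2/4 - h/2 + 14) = 4*(h^2 - 3*h + 2)/(2*h^3 - 11*h^2 - 2*h + 56)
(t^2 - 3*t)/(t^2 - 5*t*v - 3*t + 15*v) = t/(t - 5*v)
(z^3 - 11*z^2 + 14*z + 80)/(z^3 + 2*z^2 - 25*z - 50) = (z - 8)/(z + 5)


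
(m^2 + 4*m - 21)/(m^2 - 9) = (m + 7)/(m + 3)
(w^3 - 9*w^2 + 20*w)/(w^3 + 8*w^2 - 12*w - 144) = w*(w - 5)/(w^2 + 12*w + 36)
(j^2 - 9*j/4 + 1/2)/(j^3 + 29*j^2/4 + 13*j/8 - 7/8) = 2*(j - 2)/(2*j^2 + 15*j + 7)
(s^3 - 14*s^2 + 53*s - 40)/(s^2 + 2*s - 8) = (s^3 - 14*s^2 + 53*s - 40)/(s^2 + 2*s - 8)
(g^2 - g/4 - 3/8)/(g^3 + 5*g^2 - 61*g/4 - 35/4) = (4*g - 3)/(2*(2*g^2 + 9*g - 35))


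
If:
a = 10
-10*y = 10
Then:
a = 10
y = -1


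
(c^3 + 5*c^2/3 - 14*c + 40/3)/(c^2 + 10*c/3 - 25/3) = (3*c^2 - 10*c + 8)/(3*c - 5)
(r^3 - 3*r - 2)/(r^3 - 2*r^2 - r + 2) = (r + 1)/(r - 1)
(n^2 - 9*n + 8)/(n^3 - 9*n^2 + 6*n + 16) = (n - 1)/(n^2 - n - 2)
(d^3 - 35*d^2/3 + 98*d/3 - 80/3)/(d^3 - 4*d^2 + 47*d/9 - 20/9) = 3*(d^2 - 10*d + 16)/(3*d^2 - 7*d + 4)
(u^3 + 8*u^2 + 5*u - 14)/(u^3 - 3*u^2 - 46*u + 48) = (u^2 + 9*u + 14)/(u^2 - 2*u - 48)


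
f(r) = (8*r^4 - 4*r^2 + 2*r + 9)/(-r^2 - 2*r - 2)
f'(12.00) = -175.96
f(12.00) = -972.62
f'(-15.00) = 256.07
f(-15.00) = -2051.16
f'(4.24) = -51.84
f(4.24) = -88.94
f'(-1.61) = 54.63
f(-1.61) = -35.83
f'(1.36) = -7.44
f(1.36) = -4.82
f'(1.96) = -16.10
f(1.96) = -11.84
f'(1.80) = -13.72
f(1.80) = -9.46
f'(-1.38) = 46.05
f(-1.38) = -24.15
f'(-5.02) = 97.52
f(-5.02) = -290.12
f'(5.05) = -64.76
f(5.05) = -136.16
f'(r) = (2*r + 2)*(8*r^4 - 4*r^2 + 2*r + 9)/(-r^2 - 2*r - 2)^2 + (32*r^3 - 8*r + 2)/(-r^2 - 2*r - 2) = 2*(-8*r^5 - 24*r^4 - 32*r^3 + 5*r^2 + 17*r + 7)/(r^4 + 4*r^3 + 8*r^2 + 8*r + 4)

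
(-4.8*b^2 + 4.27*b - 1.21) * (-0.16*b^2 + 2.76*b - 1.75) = 0.768*b^4 - 13.9312*b^3 + 20.3788*b^2 - 10.8121*b + 2.1175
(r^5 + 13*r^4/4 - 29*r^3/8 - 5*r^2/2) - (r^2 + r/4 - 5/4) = r^5 + 13*r^4/4 - 29*r^3/8 - 7*r^2/2 - r/4 + 5/4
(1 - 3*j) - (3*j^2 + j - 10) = -3*j^2 - 4*j + 11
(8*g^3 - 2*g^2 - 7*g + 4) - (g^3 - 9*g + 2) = 7*g^3 - 2*g^2 + 2*g + 2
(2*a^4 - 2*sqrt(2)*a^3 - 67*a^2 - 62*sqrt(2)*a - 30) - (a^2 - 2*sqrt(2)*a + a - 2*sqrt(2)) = 2*a^4 - 2*sqrt(2)*a^3 - 68*a^2 - 60*sqrt(2)*a - a - 30 + 2*sqrt(2)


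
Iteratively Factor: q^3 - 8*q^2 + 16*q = (q - 4)*(q^2 - 4*q) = (q - 4)^2*(q)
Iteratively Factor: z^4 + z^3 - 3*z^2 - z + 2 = (z + 1)*(z^3 - 3*z + 2) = (z - 1)*(z + 1)*(z^2 + z - 2) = (z - 1)^2*(z + 1)*(z + 2)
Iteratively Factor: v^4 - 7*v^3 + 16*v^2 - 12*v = (v)*(v^3 - 7*v^2 + 16*v - 12) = v*(v - 2)*(v^2 - 5*v + 6) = v*(v - 3)*(v - 2)*(v - 2)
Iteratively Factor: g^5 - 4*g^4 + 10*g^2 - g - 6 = (g - 3)*(g^4 - g^3 - 3*g^2 + g + 2) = (g - 3)*(g + 1)*(g^3 - 2*g^2 - g + 2) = (g - 3)*(g - 2)*(g + 1)*(g^2 - 1) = (g - 3)*(g - 2)*(g - 1)*(g + 1)*(g + 1)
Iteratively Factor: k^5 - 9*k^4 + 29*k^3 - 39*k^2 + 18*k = (k - 3)*(k^4 - 6*k^3 + 11*k^2 - 6*k) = (k - 3)*(k - 2)*(k^3 - 4*k^2 + 3*k) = k*(k - 3)*(k - 2)*(k^2 - 4*k + 3) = k*(k - 3)*(k - 2)*(k - 1)*(k - 3)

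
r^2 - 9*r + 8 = (r - 8)*(r - 1)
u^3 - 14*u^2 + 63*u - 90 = (u - 6)*(u - 5)*(u - 3)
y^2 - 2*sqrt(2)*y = y*(y - 2*sqrt(2))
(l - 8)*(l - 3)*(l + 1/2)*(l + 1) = l^4 - 19*l^3/2 + 8*l^2 + 61*l/2 + 12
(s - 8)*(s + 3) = s^2 - 5*s - 24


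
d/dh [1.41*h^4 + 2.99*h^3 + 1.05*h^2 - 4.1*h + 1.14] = 5.64*h^3 + 8.97*h^2 + 2.1*h - 4.1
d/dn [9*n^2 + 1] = 18*n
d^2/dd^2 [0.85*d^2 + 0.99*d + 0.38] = 1.70000000000000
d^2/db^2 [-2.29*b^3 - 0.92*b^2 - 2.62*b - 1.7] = -13.74*b - 1.84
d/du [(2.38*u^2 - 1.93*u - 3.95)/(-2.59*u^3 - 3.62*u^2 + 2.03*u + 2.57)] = (6.1642*u^4 - 9.9974*u^3 - 32.8467*u^2 - 16.3648*u + 3.0584)/(6.7081*u^6 + 18.7516*u^5 + 2.589*u^4 - 28.0098*u^3 - 14.4859*u^2 + 10.4342*u + 6.6049)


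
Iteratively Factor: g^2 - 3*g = (g)*(g - 3)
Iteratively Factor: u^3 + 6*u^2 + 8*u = (u)*(u^2 + 6*u + 8) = u*(u + 4)*(u + 2)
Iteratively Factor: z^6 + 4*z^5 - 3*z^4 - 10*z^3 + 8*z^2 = (z - 1)*(z^5 + 5*z^4 + 2*z^3 - 8*z^2) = (z - 1)*(z + 4)*(z^4 + z^3 - 2*z^2) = (z - 1)*(z + 2)*(z + 4)*(z^3 - z^2) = (z - 1)^2*(z + 2)*(z + 4)*(z^2) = z*(z - 1)^2*(z + 2)*(z + 4)*(z)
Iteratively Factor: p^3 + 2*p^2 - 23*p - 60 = (p - 5)*(p^2 + 7*p + 12) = (p - 5)*(p + 4)*(p + 3)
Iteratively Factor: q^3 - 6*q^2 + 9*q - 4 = (q - 1)*(q^2 - 5*q + 4) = (q - 1)^2*(q - 4)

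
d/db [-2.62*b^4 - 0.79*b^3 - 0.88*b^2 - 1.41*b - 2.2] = -10.48*b^3 - 2.37*b^2 - 1.76*b - 1.41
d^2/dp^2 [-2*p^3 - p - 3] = -12*p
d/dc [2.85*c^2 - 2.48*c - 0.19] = 5.7*c - 2.48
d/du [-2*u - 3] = -2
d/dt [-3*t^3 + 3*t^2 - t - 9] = -9*t^2 + 6*t - 1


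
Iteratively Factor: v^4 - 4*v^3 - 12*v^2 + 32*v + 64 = (v - 4)*(v^3 - 12*v - 16) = (v - 4)*(v + 2)*(v^2 - 2*v - 8) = (v - 4)*(v + 2)^2*(v - 4)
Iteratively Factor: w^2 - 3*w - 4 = (w + 1)*(w - 4)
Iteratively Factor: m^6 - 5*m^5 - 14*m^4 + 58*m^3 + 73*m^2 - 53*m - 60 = (m - 4)*(m^5 - m^4 - 18*m^3 - 14*m^2 + 17*m + 15) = (m - 4)*(m - 1)*(m^4 - 18*m^2 - 32*m - 15) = (m - 4)*(m - 1)*(m + 1)*(m^3 - m^2 - 17*m - 15) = (m - 5)*(m - 4)*(m - 1)*(m + 1)*(m^2 + 4*m + 3) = (m - 5)*(m - 4)*(m - 1)*(m + 1)^2*(m + 3)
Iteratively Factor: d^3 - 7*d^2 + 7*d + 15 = (d + 1)*(d^2 - 8*d + 15) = (d - 5)*(d + 1)*(d - 3)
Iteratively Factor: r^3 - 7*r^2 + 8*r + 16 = (r - 4)*(r^2 - 3*r - 4) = (r - 4)*(r + 1)*(r - 4)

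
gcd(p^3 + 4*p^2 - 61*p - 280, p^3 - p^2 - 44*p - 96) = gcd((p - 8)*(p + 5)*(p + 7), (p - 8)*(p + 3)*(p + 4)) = p - 8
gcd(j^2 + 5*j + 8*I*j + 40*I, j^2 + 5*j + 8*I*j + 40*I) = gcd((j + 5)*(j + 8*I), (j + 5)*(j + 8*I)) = j^2 + j*(5 + 8*I) + 40*I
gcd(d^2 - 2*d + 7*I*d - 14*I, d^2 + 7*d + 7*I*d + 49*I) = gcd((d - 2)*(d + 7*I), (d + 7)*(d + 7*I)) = d + 7*I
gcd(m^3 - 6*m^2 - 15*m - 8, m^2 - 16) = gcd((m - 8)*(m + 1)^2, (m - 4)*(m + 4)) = 1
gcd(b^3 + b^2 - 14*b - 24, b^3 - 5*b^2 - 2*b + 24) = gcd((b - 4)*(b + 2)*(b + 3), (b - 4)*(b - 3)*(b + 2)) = b^2 - 2*b - 8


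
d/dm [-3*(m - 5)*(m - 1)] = 18 - 6*m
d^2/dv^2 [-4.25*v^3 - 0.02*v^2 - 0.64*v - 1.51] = -25.5*v - 0.04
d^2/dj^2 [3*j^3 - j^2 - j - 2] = 18*j - 2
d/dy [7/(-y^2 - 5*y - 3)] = 7*(2*y + 5)/(y^2 + 5*y + 3)^2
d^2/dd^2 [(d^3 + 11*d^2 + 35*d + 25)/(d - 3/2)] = 4*(4*d^3 - 18*d^2 + 27*d + 409)/(8*d^3 - 36*d^2 + 54*d - 27)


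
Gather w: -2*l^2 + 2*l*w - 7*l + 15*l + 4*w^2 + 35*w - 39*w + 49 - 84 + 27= -2*l^2 + 8*l + 4*w^2 + w*(2*l - 4) - 8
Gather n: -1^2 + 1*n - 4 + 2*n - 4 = 3*n - 9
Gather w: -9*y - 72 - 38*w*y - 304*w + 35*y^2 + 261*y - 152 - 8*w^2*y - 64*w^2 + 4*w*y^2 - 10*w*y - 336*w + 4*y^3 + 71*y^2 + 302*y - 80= w^2*(-8*y - 64) + w*(4*y^2 - 48*y - 640) + 4*y^3 + 106*y^2 + 554*y - 304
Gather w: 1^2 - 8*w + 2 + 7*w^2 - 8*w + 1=7*w^2 - 16*w + 4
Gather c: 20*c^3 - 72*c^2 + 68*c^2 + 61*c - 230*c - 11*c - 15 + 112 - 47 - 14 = 20*c^3 - 4*c^2 - 180*c + 36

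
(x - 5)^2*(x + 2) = x^3 - 8*x^2 + 5*x + 50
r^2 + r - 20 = (r - 4)*(r + 5)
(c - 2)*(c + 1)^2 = c^3 - 3*c - 2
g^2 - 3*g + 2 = (g - 2)*(g - 1)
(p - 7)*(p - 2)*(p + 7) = p^3 - 2*p^2 - 49*p + 98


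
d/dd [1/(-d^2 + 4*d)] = 2*(d - 2)/(d^2*(d - 4)^2)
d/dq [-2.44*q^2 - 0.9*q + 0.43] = -4.88*q - 0.9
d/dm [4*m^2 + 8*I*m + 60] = 8*m + 8*I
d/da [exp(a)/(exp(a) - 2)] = -2*exp(a)/(exp(2*a) - 4*exp(a) + 4)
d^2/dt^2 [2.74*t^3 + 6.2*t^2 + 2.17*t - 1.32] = 16.44*t + 12.4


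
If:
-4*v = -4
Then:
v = 1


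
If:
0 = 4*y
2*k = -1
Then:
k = -1/2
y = 0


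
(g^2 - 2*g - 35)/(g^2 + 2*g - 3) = (g^2 - 2*g - 35)/(g^2 + 2*g - 3)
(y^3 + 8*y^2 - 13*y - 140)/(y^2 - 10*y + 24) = (y^2 + 12*y + 35)/(y - 6)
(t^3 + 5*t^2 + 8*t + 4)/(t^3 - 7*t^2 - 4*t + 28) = (t^2 + 3*t + 2)/(t^2 - 9*t + 14)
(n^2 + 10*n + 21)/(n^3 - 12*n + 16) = (n^2 + 10*n + 21)/(n^3 - 12*n + 16)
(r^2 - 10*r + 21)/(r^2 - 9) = (r - 7)/(r + 3)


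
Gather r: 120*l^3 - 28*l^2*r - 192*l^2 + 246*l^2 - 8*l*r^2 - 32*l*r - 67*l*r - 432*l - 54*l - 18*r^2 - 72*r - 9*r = 120*l^3 + 54*l^2 - 486*l + r^2*(-8*l - 18) + r*(-28*l^2 - 99*l - 81)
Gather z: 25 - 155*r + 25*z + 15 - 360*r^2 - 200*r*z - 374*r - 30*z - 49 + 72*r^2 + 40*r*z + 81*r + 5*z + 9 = -288*r^2 - 160*r*z - 448*r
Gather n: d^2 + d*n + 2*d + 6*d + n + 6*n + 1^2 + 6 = d^2 + 8*d + n*(d + 7) + 7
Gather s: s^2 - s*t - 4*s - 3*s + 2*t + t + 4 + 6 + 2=s^2 + s*(-t - 7) + 3*t + 12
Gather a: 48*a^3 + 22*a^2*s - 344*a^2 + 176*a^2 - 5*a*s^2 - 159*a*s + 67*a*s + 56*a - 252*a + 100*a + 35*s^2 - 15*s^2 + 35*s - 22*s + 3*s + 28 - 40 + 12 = 48*a^3 + a^2*(22*s - 168) + a*(-5*s^2 - 92*s - 96) + 20*s^2 + 16*s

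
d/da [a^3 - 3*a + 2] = 3*a^2 - 3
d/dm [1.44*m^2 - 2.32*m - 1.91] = 2.88*m - 2.32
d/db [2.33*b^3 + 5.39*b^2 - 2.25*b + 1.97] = 6.99*b^2 + 10.78*b - 2.25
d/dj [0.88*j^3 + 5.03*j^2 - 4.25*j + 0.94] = 2.64*j^2 + 10.06*j - 4.25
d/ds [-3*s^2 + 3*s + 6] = 3 - 6*s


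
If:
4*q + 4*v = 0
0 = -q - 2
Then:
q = -2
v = 2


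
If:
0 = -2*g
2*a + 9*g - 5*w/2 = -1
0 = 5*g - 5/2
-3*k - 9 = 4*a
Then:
No Solution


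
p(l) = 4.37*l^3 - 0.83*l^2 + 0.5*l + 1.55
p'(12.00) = 1868.42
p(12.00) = 7439.39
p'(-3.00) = 123.47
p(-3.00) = -125.41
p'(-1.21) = 21.70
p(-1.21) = -8.01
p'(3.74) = 177.67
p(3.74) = 220.42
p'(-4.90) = 323.41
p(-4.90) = -534.95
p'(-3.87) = 203.27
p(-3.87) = -266.10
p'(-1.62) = 37.60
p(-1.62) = -20.02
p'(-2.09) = 61.24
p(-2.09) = -43.02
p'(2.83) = 100.80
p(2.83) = 95.36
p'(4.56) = 265.53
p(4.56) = 400.93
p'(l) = 13.11*l^2 - 1.66*l + 0.5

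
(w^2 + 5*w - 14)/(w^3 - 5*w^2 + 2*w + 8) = (w + 7)/(w^2 - 3*w - 4)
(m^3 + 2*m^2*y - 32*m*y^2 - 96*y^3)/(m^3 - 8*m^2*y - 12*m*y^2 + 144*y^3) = (-m - 4*y)/(-m + 6*y)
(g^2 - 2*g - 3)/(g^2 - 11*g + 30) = (g^2 - 2*g - 3)/(g^2 - 11*g + 30)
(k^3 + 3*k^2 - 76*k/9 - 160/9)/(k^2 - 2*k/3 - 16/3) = (3*k^2 + 17*k + 20)/(3*(k + 2))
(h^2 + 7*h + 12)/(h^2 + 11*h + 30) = (h^2 + 7*h + 12)/(h^2 + 11*h + 30)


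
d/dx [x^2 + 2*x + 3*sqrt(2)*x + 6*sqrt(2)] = 2*x + 2 + 3*sqrt(2)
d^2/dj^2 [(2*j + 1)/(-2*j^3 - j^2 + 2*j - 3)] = 2*(-4*(2*j + 1)*(3*j^2 + j - 1)^2 + (12*j^2 + 4*j + (2*j + 1)*(6*j + 1) - 4)*(2*j^3 + j^2 - 2*j + 3))/(2*j^3 + j^2 - 2*j + 3)^3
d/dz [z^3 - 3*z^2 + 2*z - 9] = 3*z^2 - 6*z + 2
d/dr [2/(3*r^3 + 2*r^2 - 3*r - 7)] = 2*(-9*r^2 - 4*r + 3)/(3*r^3 + 2*r^2 - 3*r - 7)^2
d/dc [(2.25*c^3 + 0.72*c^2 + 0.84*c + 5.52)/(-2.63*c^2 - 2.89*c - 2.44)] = (-5.9175*c^4 - 13.005*c^3 - 16.3416*c^2 + 25.5216*c + 13.9032)/(6.9169*c^4 + 15.2014*c^3 + 21.1865*c^2 + 14.1032*c + 5.9536)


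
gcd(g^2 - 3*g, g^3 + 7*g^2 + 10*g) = g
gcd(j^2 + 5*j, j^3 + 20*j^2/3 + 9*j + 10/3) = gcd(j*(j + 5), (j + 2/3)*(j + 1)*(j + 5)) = j + 5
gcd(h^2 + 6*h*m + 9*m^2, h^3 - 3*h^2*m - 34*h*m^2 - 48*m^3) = h + 3*m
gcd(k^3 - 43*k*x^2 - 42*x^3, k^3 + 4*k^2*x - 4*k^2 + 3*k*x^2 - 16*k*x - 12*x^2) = k + x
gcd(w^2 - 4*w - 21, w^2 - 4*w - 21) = w^2 - 4*w - 21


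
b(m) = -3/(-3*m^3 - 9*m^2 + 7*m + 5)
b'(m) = -3*(9*m^2 + 18*m - 7)/(-3*m^3 - 9*m^2 + 7*m + 5)^2 = 3*(-9*m^2 - 18*m + 7)/(3*m^3 + 9*m^2 - 7*m - 5)^2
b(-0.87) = 0.51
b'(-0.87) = 1.35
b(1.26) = 0.46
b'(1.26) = -2.15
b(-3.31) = 0.38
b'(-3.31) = -1.51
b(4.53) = 0.01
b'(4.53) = -0.00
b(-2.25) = 0.14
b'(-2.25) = 0.01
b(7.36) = 0.00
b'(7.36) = -0.00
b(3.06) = 0.02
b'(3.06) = -0.02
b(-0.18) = -0.87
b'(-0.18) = 2.48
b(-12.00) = 0.00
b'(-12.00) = 0.00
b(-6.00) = -0.01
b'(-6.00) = -0.00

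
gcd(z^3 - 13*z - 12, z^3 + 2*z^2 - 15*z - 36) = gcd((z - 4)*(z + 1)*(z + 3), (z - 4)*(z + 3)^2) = z^2 - z - 12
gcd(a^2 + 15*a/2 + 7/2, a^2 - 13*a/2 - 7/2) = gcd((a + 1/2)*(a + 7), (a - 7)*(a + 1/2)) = a + 1/2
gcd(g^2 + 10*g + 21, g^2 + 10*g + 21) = g^2 + 10*g + 21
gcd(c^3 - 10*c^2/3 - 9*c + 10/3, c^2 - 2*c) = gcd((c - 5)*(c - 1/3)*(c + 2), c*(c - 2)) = 1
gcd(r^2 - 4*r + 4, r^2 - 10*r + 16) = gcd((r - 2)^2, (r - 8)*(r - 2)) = r - 2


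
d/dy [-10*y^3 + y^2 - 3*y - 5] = -30*y^2 + 2*y - 3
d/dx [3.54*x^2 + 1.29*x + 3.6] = 7.08*x + 1.29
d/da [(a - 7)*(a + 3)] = 2*a - 4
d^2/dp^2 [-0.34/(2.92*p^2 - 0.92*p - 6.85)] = (-5.797952*p^2 + 1.826752*p + 0.34*(5.84*p - 0.92)*(11.68*p - 1.84) + 13.60136)/(-2.92*p^2 + 0.92*p + 6.85)^3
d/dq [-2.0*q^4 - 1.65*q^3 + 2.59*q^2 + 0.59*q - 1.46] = -8.0*q^3 - 4.95*q^2 + 5.18*q + 0.59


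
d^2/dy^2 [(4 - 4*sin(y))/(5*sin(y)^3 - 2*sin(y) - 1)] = 4*(-100*sin(y)^7 + 225*sin(y)^6 + 110*sin(y)^5 - 385*sin(y)^4 + 65*sin(y)^3 + 126*sin(y)^2 - 33*sin(y) - 12)/(-5*sin(y)^3 + 2*sin(y) + 1)^3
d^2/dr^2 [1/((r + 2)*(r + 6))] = 2*((r + 2)^2 + (r + 2)*(r + 6) + (r + 6)^2)/((r + 2)^3*(r + 6)^3)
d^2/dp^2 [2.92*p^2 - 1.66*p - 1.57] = 5.84000000000000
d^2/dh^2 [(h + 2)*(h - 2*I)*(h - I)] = 6*h + 4 - 6*I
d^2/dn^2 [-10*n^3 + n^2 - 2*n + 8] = 2 - 60*n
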